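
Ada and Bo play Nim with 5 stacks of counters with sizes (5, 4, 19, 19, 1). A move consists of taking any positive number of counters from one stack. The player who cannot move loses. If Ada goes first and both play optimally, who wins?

Bo wins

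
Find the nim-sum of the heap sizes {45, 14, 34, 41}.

40

Nim-sum: 45 ⊕ 14 ⊕ 34 ⊕ 41 = 40.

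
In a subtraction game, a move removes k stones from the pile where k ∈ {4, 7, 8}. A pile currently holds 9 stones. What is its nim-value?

Compute g(0), g(1), … for moves {4, 7, 8}:
k:     0  1  2  3  4  5  6  7  8  9
g(k):  0  0  0  0  1  1  1  1  2  2
So g(9) = 2.

2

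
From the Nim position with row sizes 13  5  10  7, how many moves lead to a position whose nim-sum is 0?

3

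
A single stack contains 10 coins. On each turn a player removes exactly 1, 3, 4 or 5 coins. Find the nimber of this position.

Build the Grundy sequence with g(k) = mex{g(k−s) : s ∈ {1, 3, 4, 5}, s ≤ k}:
k:     0  1  2  3  4  5  6  7  8  9 10
g(k):  0  1  0  1  2  3  2  3  0  1  0
So g(10) = 0.

0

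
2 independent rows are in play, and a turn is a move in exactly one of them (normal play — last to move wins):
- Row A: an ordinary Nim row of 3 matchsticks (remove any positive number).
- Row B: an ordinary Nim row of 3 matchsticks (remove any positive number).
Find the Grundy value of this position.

Row A is a plain Nim row of size 3, so its Grundy value is 3.
Row B is a plain Nim row of size 3, so its Grundy value is 3.
By the Sprague-Grundy theorem, the Grundy value of a sum of independent games is the XOR of the component values.
Combined value = 3 ⊕ 3 = 0.

0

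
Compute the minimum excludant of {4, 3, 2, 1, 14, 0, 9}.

5

The values 0, 1, 2, 3, 4 are all present; 5 is the first non-negative integer missing from the set.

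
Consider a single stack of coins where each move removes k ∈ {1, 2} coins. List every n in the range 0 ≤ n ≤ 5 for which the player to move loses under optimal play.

Compute g(0), g(1), … for moves {1, 2}:
g(0) = mex{} = 0
g(1) = mex{0} = 1
g(2) = mex{0,1} = 2
g(3) = mex{1,2} = 0
g(4) = mex{0,2} = 1
g(5) = mex{0,1} = 2
The P-positions (g = 0) in 0..5 are 0, 3.

0, 3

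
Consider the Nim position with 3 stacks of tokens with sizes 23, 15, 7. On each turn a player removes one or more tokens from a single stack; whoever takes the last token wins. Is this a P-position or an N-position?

Write each in binary and XOR column by column:
  10111  (23)
  01111  (15)
  00111  (7)
  -----
  11111  (31)
The nim-sum is 31 ≠ 0, so this is an N-position: the player to move can win.

N-position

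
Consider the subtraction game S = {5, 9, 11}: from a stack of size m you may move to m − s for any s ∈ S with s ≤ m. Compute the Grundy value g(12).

2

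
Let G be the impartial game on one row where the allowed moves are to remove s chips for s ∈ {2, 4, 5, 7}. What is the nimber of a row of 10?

0

Compute g(0), g(1), … for moves {2, 4, 5, 7}:
k:     0  1  2  3  4  5  6  7  8  9 10
g(k):  0  0  1  1  2  2  3  3  4  0  0
So g(10) = 0.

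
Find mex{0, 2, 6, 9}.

0 is in the set but 1 is not, so the mex is 1.

1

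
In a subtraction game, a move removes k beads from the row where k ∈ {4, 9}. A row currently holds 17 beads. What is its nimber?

1

Grundy values for subtraction set {4, 9}:
k:     0  1  2  3  4  5  6  7  8  9 10 11 12 13 14 15 16 17
g(k):  0  0  0  0  1  1  1  1  0  2  2  2  1  0  0  0  0  1
So g(17) = 1.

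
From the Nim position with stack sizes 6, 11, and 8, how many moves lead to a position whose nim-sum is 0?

1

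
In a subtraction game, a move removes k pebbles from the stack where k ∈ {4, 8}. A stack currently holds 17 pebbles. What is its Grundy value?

1

Build the Grundy sequence with g(k) = mex{g(k−s) : s ∈ {4, 8}, s ≤ k}:
k:     0  1  2  3  4  5  6  7  8  9 10 11 12 13 14 15 16 17
g(k):  0  0  0  0  1  1  1  1  2  2  2  2  0  0  0  0  1  1
So g(17) = 1.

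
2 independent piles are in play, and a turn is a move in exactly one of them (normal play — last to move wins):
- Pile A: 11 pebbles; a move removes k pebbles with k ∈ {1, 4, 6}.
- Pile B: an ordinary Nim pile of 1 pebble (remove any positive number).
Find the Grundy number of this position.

Grundy values for pile A (subtraction set {1, 4, 6}):
k:     0  1  2  3  4  5  6  7  8  9 10 11
g(k):  0  1  0  1  2  0  1  0  1  2  0  1
So g(11) = 1.
Pile B is a plain Nim pile of size 1, so its Grundy value is 1.
By the Sprague-Grundy theorem, the Grundy value of a sum of independent games is the XOR of the component values.
Combined value = 1 ⊕ 1 = 0.

0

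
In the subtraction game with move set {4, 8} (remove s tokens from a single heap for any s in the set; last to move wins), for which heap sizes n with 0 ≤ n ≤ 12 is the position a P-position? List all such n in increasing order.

0, 1, 2, 3, 12

Grundy values for subtraction set {4, 8}:
g(0) = mex{} = 0
g(1) = mex{} = 0
g(2) = mex{} = 0
g(3) = mex{} = 0
g(4) = mex{0} = 1
g(5) = mex{0} = 1
g(6) = mex{0} = 1
g(7) = mex{0} = 1
g(8) = mex{0,1} = 2
g(9) = mex{0,1} = 2
g(10) = mex{0,1} = 2
g(11) = mex{0,1} = 2
g(12) = mex{1,2} = 0
The P-positions (g = 0) in 0..12 are 0, 1, 2, 3, 12.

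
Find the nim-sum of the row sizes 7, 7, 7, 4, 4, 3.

4

Nim-sum: 7 ⊕ 7 ⊕ 7 ⊕ 4 ⊕ 4 ⊕ 3 = 4.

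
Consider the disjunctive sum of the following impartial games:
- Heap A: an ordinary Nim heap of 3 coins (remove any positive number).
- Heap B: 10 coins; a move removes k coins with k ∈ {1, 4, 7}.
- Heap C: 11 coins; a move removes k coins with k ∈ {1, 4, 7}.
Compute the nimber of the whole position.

2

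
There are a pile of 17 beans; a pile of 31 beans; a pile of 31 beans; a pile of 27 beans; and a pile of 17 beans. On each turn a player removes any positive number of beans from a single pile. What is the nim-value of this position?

Write each in binary and XOR column by column:
  10001  (17)
  11111  (31)
  11111  (31)
  11011  (27)
  10001  (17)
  -----
  11011  (27)

27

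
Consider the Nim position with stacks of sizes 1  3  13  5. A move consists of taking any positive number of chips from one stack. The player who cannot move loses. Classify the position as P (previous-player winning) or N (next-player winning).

Write each in binary and XOR column by column:
  0001  (1)
  0011  (3)
  1101  (13)
  0101  (5)
  ----
  1010  (10)
The nim-sum is 10 ≠ 0, so this is an N-position: the player to move can win.

N-position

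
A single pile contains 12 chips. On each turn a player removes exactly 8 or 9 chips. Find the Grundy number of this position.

1

Compute g(0), g(1), … for moves {8, 9}:
g(0) = mex{} = 0
g(1) = mex{} = 0
g(2) = mex{} = 0
g(3) = mex{} = 0
g(4) = mex{} = 0
g(5) = mex{} = 0
g(6) = mex{} = 0
g(7) = mex{} = 0
g(8) = mex{0} = 1
g(9) = mex{0} = 1
g(10) = mex{0} = 1
g(11) = mex{0} = 1
g(12) = mex{0} = 1
So g(12) = 1.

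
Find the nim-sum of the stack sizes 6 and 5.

3

Compute the nim-sum pairwise:
6 ^ 5 = 3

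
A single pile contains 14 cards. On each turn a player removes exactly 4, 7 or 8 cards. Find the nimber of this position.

Grundy values for subtraction set {4, 7, 8}:
g(0) = mex{} = 0
g(1) = mex{} = 0
g(2) = mex{} = 0
g(3) = mex{} = 0
g(4) = mex{0} = 1
g(5) = mex{0} = 1
g(6) = mex{0} = 1
g(7) = mex{0} = 1
g(8) = mex{0,1} = 2
g(9) = mex{0,1} = 2
g(10) = mex{0,1} = 2
g(11) = mex{0,1} = 2
g(12) = mex{1,2} = 0
g(13) = mex{1,2} = 0
g(14) = mex{1,2} = 0
So g(14) = 0.

0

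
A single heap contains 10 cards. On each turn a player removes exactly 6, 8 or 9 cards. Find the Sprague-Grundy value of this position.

1

Build the Grundy sequence with g(k) = mex{g(k−s) : s ∈ {6, 8, 9}, s ≤ k}:
k:     0  1  2  3  4  5  6  7  8  9 10
g(k):  0  0  0  0  0  0  1  1  1  1  1
So g(10) = 1.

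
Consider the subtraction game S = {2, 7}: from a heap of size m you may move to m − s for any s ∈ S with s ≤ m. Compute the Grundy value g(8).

2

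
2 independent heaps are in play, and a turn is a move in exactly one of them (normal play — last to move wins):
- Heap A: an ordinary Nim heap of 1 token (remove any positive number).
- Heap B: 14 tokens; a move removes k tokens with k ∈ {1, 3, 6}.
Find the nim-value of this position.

0

Heap A is a plain Nim heap of size 1, so its Grundy value is 1.
Grundy values for heap B (subtraction set {1, 3, 6}):
g(0) = mex{} = 0
g(1) = mex{0} = 1
g(2) = mex{1} = 0
g(3) = mex{0} = 1
g(4) = mex{1} = 0
g(5) = mex{0} = 1
g(6) = mex{0,1} = 2
g(7) = mex{0,1,2} = 3
g(8) = mex{0,1,3} = 2
g(9) = mex{1,2} = 0
g(10) = mex{0,3} = 1
g(11) = mex{1,2} = 0
g(12) = mex{0,2} = 1
g(13) = mex{1,3} = 0
g(14) = mex{0,2} = 1
So g(14) = 1.
By the Sprague-Grundy theorem, the Grundy value of a sum of independent games is the XOR of the component values.
Combined value = 1 ⊕ 1 = 0.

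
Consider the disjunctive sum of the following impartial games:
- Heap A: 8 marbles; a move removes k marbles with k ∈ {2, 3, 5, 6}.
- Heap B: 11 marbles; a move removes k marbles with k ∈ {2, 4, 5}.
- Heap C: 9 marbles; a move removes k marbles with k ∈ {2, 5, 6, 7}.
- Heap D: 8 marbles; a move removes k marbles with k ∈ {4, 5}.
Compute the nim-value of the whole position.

Build the Grundy sequence for heap A with g(k) = mex{g(k−s) : s ∈ {2, 3, 5, 6}, s ≤ k}:
k:     0  1  2  3  4  5  6  7  8
g(k):  0  0  1  1  2  2  3  3  0
So g(8) = 0.
For heap B, compute g(0), g(1), … with moves {2, 4, 5}:
g(0) = mex{} = 0
g(1) = mex{} = 0
g(2) = mex{0} = 1
g(3) = mex{0} = 1
g(4) = mex{0,1} = 2
g(5) = mex{0,1} = 2
g(6) = mex{0,1,2} = 3
g(7) = mex{1,2} = 0
g(8) = mex{1,2,3} = 0
g(9) = mex{0,2} = 1
g(10) = mex{0,2,3} = 1
g(11) = mex{0,1,3} = 2
So g(11) = 2.
Grundy values for heap C (subtraction set {2, 5, 6, 7}):
k:     0  1  2  3  4  5  6  7  8  9
g(k):  0  0  1  1  0  2  1  3  2  2
So g(9) = 2.
Build the Grundy sequence for heap D with g(k) = mex{g(k−s) : s ∈ {4, 5}, s ≤ k}:
g(0) = mex{} = 0
g(1) = mex{} = 0
g(2) = mex{} = 0
g(3) = mex{} = 0
g(4) = mex{0} = 1
g(5) = mex{0} = 1
g(6) = mex{0} = 1
g(7) = mex{0} = 1
g(8) = mex{0,1} = 2
So g(8) = 2.
The value of a disjunctive sum is the nim-sum of the parts.
Combined value = 0 XOR 2 XOR 2 XOR 2 = 2.

2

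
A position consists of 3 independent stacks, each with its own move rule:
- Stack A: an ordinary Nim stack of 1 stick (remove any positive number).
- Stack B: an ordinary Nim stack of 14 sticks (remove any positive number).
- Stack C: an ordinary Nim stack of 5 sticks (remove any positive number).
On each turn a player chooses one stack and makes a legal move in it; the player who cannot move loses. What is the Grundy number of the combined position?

10

Stack A is a plain Nim stack of size 1, so its Grundy value is 1.
Stack B is a plain Nim stack of size 14, so its Grundy value is 14.
Stack C is a plain Nim stack of size 5, so its Grundy value is 5.
The value of a disjunctive sum is the nim-sum of the parts.
Combined value = 1 ⊕ 14 ⊕ 5 = 10.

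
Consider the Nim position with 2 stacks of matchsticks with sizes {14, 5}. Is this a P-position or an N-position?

N-position

Bitwise XOR of the heap sizes:
  1110  (14)
  0101  (5)
  ----
  1011  (11)
The nim-sum is 11 ≠ 0, so this is an N-position: the player to move can win.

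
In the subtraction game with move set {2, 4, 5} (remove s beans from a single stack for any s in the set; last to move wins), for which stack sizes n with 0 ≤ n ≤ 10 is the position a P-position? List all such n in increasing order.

0, 1, 7, 8

Compute g(0), g(1), … for moves {2, 4, 5}:
g(0) = mex{} = 0
g(1) = mex{} = 0
g(2) = mex{0} = 1
g(3) = mex{0} = 1
g(4) = mex{0,1} = 2
g(5) = mex{0,1} = 2
g(6) = mex{0,1,2} = 3
g(7) = mex{1,2} = 0
g(8) = mex{1,2,3} = 0
g(9) = mex{0,2} = 1
g(10) = mex{0,2,3} = 1
The P-positions (g = 0) in 0..10 are 0, 1, 7, 8.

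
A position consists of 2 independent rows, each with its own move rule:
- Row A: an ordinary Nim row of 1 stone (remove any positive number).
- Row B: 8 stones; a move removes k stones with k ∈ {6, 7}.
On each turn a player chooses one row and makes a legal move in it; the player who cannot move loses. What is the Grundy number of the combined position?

0

Row A is a plain Nim row of size 1, so its Grundy value is 1.
Build the Grundy sequence for row B with g(k) = mex{g(k−s) : s ∈ {6, 7}, s ≤ k}:
g(0) = mex{} = 0
g(1) = mex{} = 0
g(2) = mex{} = 0
g(3) = mex{} = 0
g(4) = mex{} = 0
g(5) = mex{} = 0
g(6) = mex{0} = 1
g(7) = mex{0} = 1
g(8) = mex{0} = 1
So g(8) = 1.
By the Sprague-Grundy theorem, the Grundy value of a sum of independent games is the XOR of the component values.
Combined value = 1 XOR 1 = 0.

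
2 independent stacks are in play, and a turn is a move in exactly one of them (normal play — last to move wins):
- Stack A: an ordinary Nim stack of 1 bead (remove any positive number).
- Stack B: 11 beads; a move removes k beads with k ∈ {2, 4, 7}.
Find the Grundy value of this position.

0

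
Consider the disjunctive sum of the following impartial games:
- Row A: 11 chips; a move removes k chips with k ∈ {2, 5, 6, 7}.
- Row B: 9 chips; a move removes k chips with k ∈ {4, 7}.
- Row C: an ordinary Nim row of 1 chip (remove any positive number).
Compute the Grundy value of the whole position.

For row A, compute g(0), g(1), … with moves {2, 5, 6, 7}:
k:     0  1  2  3  4  5  6  7  8  9 10 11
g(k):  0  0  1  1  0  2  1  3  2  2  3  3
So g(11) = 3.
Grundy values for row B (subtraction set {4, 7}):
g(0) = mex{} = 0
g(1) = mex{} = 0
g(2) = mex{} = 0
g(3) = mex{} = 0
g(4) = mex{0} = 1
g(5) = mex{0} = 1
g(6) = mex{0} = 1
g(7) = mex{0} = 1
g(8) = mex{0,1} = 2
g(9) = mex{0,1} = 2
So g(9) = 2.
Row C is a plain Nim row of size 1, so its Grundy value is 1.
The value of a disjunctive sum is the nim-sum of the parts.
Combined value = 3 XOR 2 XOR 1 = 0.

0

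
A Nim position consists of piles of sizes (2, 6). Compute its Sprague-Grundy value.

4

Nim-sum: 2 ^ 6 = 4.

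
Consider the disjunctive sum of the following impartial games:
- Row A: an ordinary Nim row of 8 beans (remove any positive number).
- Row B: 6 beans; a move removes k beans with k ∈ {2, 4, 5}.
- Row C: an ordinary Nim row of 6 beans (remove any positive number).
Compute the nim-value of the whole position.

13

Row A is a plain Nim row of size 8, so its Grundy value is 8.
Grundy values for row B (subtraction set {2, 4, 5}):
k:     0  1  2  3  4  5  6
g(k):  0  0  1  1  2  2  3
So g(6) = 3.
Row C is a plain Nim row of size 6, so its Grundy value is 6.
By the Sprague-Grundy theorem, the Grundy value of a sum of independent games is the XOR of the component values.
Combined value = 8 ⊕ 3 ⊕ 6 = 13.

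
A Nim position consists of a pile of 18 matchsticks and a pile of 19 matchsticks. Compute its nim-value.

1

Nim-sum: 18 ⊕ 19 = 1.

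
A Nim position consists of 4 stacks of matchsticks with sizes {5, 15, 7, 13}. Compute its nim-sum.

Nim-sum: 5 XOR 15 XOR 7 XOR 13 = 0.

0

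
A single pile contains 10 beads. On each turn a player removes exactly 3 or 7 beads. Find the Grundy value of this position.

0

Build the Grundy sequence with g(k) = mex{g(k−s) : s ∈ {3, 7}, s ≤ k}:
k:     0  1  2  3  4  5  6  7  8  9 10
g(k):  0  0  0  1  1  1  0  2  2  1  0
So g(10) = 0.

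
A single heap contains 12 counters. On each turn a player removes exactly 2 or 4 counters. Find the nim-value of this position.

Grundy values for subtraction set {2, 4}:
g(0) = mex{} = 0
g(1) = mex{} = 0
g(2) = mex{0} = 1
g(3) = mex{0} = 1
g(4) = mex{0,1} = 2
g(5) = mex{0,1} = 2
g(6) = mex{1,2} = 0
g(7) = mex{1,2} = 0
g(8) = mex{0,2} = 1
g(9) = mex{0,2} = 1
g(10) = mex{0,1} = 2
g(11) = mex{0,1} = 2
g(12) = mex{1,2} = 0
So g(12) = 0.

0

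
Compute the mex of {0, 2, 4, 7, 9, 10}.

0 is in the set but 1 is not, so the mex is 1.

1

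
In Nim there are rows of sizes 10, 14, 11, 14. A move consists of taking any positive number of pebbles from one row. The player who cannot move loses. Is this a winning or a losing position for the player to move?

Nim-sum: 10 XOR 14 XOR 11 XOR 14 = 1.
The nim-sum is 1 ≠ 0, so this is an N-position: the player to move can win.

Winning position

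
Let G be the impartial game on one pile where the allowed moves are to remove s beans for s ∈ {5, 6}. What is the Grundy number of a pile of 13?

Compute g(0), g(1), … for moves {5, 6}:
g(0) = mex{} = 0
g(1) = mex{} = 0
g(2) = mex{} = 0
g(3) = mex{} = 0
g(4) = mex{} = 0
g(5) = mex{0} = 1
g(6) = mex{0} = 1
g(7) = mex{0} = 1
g(8) = mex{0} = 1
g(9) = mex{0} = 1
g(10) = mex{0,1} = 2
g(11) = mex{1} = 0
g(12) = mex{1} = 0
g(13) = mex{1} = 0
So g(13) = 0.

0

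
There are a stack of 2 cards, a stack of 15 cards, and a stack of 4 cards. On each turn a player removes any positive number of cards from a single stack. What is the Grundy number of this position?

9

Compute the nim-sum pairwise:
2 ^ 15 = 13
13 ^ 4 = 9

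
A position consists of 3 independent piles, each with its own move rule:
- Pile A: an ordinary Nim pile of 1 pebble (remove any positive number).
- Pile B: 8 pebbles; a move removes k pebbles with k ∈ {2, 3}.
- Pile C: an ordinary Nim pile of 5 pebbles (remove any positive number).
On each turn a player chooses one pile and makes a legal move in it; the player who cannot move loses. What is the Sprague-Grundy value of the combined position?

5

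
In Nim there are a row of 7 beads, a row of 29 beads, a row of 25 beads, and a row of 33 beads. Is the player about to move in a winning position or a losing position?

Winning position

Compute the nim-sum pairwise:
7 ^ 29 = 26
26 ^ 25 = 3
3 ^ 33 = 34
The nim-sum is 34 ≠ 0, so this is an N-position: the player to move can win.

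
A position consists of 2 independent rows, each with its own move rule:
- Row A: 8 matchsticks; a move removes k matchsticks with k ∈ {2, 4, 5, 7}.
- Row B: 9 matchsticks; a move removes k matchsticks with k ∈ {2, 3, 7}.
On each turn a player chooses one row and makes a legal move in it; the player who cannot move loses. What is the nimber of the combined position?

6

Build the Grundy sequence for row A with g(k) = mex{g(k−s) : s ∈ {2, 4, 5, 7}, s ≤ k}:
g(0) = mex{} = 0
g(1) = mex{} = 0
g(2) = mex{0} = 1
g(3) = mex{0} = 1
g(4) = mex{0,1} = 2
g(5) = mex{0,1} = 2
g(6) = mex{0,1,2} = 3
g(7) = mex{0,1,2} = 3
g(8) = mex{0,1,2,3} = 4
So g(8) = 4.
Grundy values for row B (subtraction set {2, 3, 7}):
k:     0  1  2  3  4  5  6  7  8  9
g(k):  0  0  1  1  2  0  0  1  1  2
So g(9) = 2.
The value of a disjunctive sum is the nim-sum of the parts.
Combined value = 4 XOR 2 = 6.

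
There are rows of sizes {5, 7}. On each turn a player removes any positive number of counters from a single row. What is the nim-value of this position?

2

In binary:
  101  (5)
  111  (7)
  ---
  010  (2)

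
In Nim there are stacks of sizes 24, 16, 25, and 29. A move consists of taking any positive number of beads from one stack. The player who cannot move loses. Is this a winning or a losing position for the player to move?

Compute the nim-sum pairwise:
24 ⊕ 16 = 8
8 ⊕ 25 = 17
17 ⊕ 29 = 12
The nim-sum is 12 ≠ 0, so this is an N-position: the player to move can win.

Winning position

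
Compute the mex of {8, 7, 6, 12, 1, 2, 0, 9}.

The values 0, 1, 2 are all present; 3 is the first non-negative integer missing from the set.

3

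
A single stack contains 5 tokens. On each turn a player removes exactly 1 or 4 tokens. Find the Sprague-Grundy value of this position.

Grundy values for subtraction set {1, 4}:
g(0) = mex{} = 0
g(1) = mex{0} = 1
g(2) = mex{1} = 0
g(3) = mex{0} = 1
g(4) = mex{0,1} = 2
g(5) = mex{1,2} = 0
So g(5) = 0.

0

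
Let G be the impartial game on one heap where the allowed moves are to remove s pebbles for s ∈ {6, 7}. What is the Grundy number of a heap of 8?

Grundy values for subtraction set {6, 7}:
g(0) = mex{} = 0
g(1) = mex{} = 0
g(2) = mex{} = 0
g(3) = mex{} = 0
g(4) = mex{} = 0
g(5) = mex{} = 0
g(6) = mex{0} = 1
g(7) = mex{0} = 1
g(8) = mex{0} = 1
So g(8) = 1.

1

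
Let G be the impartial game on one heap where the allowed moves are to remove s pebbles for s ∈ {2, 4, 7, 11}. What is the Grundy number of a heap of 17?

Compute g(0), g(1), … for moves {2, 4, 7, 11}:
k:     0  1  2  3  4  5  6  7  8  9 10 11 12 13 14 15 16 17
g(k):  0  0  1  1  2  2  0  3  1  0  2  1  3  2  0  0  1  1
So g(17) = 1.

1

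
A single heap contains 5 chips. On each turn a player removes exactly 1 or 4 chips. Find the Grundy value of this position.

Build the Grundy sequence with g(k) = mex{g(k−s) : s ∈ {1, 4}, s ≤ k}:
k:     0  1  2  3  4  5
g(k):  0  1  0  1  2  0
So g(5) = 0.

0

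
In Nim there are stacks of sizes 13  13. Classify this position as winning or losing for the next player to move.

Losing position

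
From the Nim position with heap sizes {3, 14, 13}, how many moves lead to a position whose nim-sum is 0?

0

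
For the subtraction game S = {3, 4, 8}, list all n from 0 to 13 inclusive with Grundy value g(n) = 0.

0, 1, 2, 7, 12, 13

Build the Grundy sequence with g(k) = mex{g(k−s) : s ∈ {3, 4, 8}, s ≤ k}:
g(0) = mex{} = 0
g(1) = mex{} = 0
g(2) = mex{} = 0
g(3) = mex{0} = 1
g(4) = mex{0} = 1
g(5) = mex{0} = 1
g(6) = mex{0,1} = 2
g(7) = mex{1} = 0
g(8) = mex{0,1} = 2
g(9) = mex{0,1,2} = 3
g(10) = mex{0,2} = 1
g(11) = mex{0,1,2} = 3
g(12) = mex{1,2,3} = 0
g(13) = mex{1,3} = 0
The P-positions (g = 0) in 0..13 are 0, 1, 2, 7, 12, 13.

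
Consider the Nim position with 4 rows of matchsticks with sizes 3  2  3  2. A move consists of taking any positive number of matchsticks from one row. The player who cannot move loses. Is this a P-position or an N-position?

P-position

Nim-sum: 3 XOR 2 XOR 3 XOR 2 = 0.
The nim-sum is 0, so this is a P-position: the player to move is in a losing position under optimal play.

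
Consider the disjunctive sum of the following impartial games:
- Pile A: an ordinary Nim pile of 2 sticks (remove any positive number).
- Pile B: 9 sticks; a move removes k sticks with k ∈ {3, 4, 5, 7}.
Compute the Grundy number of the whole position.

1

Pile A is a plain Nim pile of size 2, so its Grundy value is 2.
For pile B, compute g(0), g(1), … with moves {3, 4, 5, 7}:
k:     0  1  2  3  4  5  6  7  8  9
g(k):  0  0  0  1  1  1  2  2  2  3
So g(9) = 3.
The value of a disjunctive sum is the nim-sum of the parts.
Combined value = 2 XOR 3 = 1.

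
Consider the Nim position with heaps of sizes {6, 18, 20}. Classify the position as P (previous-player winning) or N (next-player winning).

Compute the nim-sum pairwise:
6 ^ 18 = 20
20 ^ 20 = 0
The nim-sum is 0, so this is a P-position: the player to move is in a losing position under optimal play.

P-position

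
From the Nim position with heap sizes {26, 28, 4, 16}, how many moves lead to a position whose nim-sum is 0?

3

Compute the nim-sum pairwise:
26 ^ 28 = 6
6 ^ 4 = 2
2 ^ 16 = 18
The overall nim-sum is X = 18. A heap of size p has a winning move iff p XOR X < p (reduce it to p XOR X).
  26: 26 XOR 18 = 8 < 26 — winning move (to 8).
  28: 28 XOR 18 = 14 < 28 — winning move (to 14).
  4: 4 XOR 18 = 22 ≥ 4 — no move.
  16: 16 XOR 18 = 2 < 16 — winning move (to 2).
That gives 3 winning moves.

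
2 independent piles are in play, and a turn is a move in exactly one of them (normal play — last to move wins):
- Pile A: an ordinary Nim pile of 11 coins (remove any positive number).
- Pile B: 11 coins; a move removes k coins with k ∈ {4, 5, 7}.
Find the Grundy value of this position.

Pile A is a plain Nim pile of size 11, so its Grundy value is 11.
For pile B, compute g(0), g(1), … with moves {4, 5, 7}:
g(0) = mex{} = 0
g(1) = mex{} = 0
g(2) = mex{} = 0
g(3) = mex{} = 0
g(4) = mex{0} = 1
g(5) = mex{0} = 1
g(6) = mex{0} = 1
g(7) = mex{0} = 1
g(8) = mex{0,1} = 2
g(9) = mex{0,1} = 2
g(10) = mex{0,1} = 2
g(11) = mex{1} = 0
So g(11) = 0.
The value of a disjunctive sum is the nim-sum of the parts.
Combined value = 11 XOR 0 = 11.

11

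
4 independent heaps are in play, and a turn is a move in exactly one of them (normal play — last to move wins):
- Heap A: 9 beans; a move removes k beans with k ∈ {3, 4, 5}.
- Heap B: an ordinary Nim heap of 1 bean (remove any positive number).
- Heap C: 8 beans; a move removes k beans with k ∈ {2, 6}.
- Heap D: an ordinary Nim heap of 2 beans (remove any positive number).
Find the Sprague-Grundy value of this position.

3

Build the Grundy sequence for heap A with g(k) = mex{g(k−s) : s ∈ {3, 4, 5}, s ≤ k}:
g(0) = mex{} = 0
g(1) = mex{} = 0
g(2) = mex{} = 0
g(3) = mex{0} = 1
g(4) = mex{0} = 1
g(5) = mex{0} = 1
g(6) = mex{0,1} = 2
g(7) = mex{0,1} = 2
g(8) = mex{1} = 0
g(9) = mex{1,2} = 0
So g(9) = 0.
Heap B is a plain Nim heap of size 1, so its Grundy value is 1.
For heap C, compute g(0), g(1), … with moves {2, 6}:
g(0) = mex{} = 0
g(1) = mex{} = 0
g(2) = mex{0} = 1
g(3) = mex{0} = 1
g(4) = mex{1} = 0
g(5) = mex{1} = 0
g(6) = mex{0} = 1
g(7) = mex{0} = 1
g(8) = mex{1} = 0
So g(8) = 0.
Heap D is a plain Nim heap of size 2, so its Grundy value is 2.
By the Sprague-Grundy theorem, the Grundy value of a sum of independent games is the XOR of the component values.
Combined value = 0 ⊕ 1 ⊕ 0 ⊕ 2 = 3.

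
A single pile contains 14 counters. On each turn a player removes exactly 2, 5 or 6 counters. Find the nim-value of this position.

Compute g(0), g(1), … for moves {2, 5, 6}:
g(0) = mex{} = 0
g(1) = mex{} = 0
g(2) = mex{0} = 1
g(3) = mex{0} = 1
g(4) = mex{1} = 0
g(5) = mex{0,1} = 2
g(6) = mex{0} = 1
g(7) = mex{0,1,2} = 3
g(8) = mex{1} = 0
g(9) = mex{0,1,3} = 2
g(10) = mex{0,2} = 1
g(11) = mex{1,2} = 0
g(12) = mex{1,3} = 0
g(13) = mex{0,3} = 1
g(14) = mex{0,2} = 1
So g(14) = 1.

1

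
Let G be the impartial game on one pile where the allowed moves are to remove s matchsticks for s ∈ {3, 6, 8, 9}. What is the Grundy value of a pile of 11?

3

Compute g(0), g(1), … for moves {3, 6, 8, 9}:
g(0) = mex{} = 0
g(1) = mex{} = 0
g(2) = mex{} = 0
g(3) = mex{0} = 1
g(4) = mex{0} = 1
g(5) = mex{0} = 1
g(6) = mex{0,1} = 2
g(7) = mex{0,1} = 2
g(8) = mex{0,1} = 2
g(9) = mex{0,1,2} = 3
g(10) = mex{0,1,2} = 3
g(11) = mex{0,1,2} = 3
So g(11) = 3.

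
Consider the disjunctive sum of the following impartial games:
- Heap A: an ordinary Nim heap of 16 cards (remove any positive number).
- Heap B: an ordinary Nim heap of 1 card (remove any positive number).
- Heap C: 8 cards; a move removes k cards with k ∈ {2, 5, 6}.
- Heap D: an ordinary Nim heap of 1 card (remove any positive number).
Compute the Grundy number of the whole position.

Heap A is a plain Nim heap of size 16, so its Grundy value is 16.
Heap B is a plain Nim heap of size 1, so its Grundy value is 1.
Grundy values for heap C (subtraction set {2, 5, 6}):
g(0) = mex{} = 0
g(1) = mex{} = 0
g(2) = mex{0} = 1
g(3) = mex{0} = 1
g(4) = mex{1} = 0
g(5) = mex{0,1} = 2
g(6) = mex{0} = 1
g(7) = mex{0,1,2} = 3
g(8) = mex{1} = 0
So g(8) = 0.
Heap D is a plain Nim heap of size 1, so its Grundy value is 1.
By the Sprague-Grundy theorem, the Grundy value of a sum of independent games is the XOR of the component values.
Combined value = 16 ⊕ 1 ⊕ 0 ⊕ 1 = 16.

16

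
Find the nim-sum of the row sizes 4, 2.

6

Compute the nim-sum pairwise:
4 XOR 2 = 6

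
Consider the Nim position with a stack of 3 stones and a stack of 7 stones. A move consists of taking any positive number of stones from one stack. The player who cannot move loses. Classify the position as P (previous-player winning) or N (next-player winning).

Compute the nim-sum pairwise:
3 ^ 7 = 4
The nim-sum is 4 ≠ 0, so this is an N-position: the player to move can win.

N-position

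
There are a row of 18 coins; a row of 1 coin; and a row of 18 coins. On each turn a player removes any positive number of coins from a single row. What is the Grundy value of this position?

1

Compute the nim-sum pairwise:
18 XOR 1 = 19
19 XOR 18 = 1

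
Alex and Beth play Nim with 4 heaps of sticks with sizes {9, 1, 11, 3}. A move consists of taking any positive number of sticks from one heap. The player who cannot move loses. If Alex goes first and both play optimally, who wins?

Beth wins

Nim-sum: 9 ^ 1 ^ 11 ^ 3 = 0.
The nim-sum is 0, so this is a P-position: the player to move is in a losing position under optimal play; Alex is about to move from it and so loses — Beth wins.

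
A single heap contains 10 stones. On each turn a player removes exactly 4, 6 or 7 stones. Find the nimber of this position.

2

Grundy values for subtraction set {4, 6, 7}:
k:     0  1  2  3  4  5  6  7  8  9 10
g(k):  0  0  0  0  1  1  1  1  2  2  2
So g(10) = 2.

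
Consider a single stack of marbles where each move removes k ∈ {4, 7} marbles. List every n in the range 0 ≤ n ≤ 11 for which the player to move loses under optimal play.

0, 1, 2, 3, 11

Build the Grundy sequence with g(k) = mex{g(k−s) : s ∈ {4, 7}, s ≤ k}:
g(0) = mex{} = 0
g(1) = mex{} = 0
g(2) = mex{} = 0
g(3) = mex{} = 0
g(4) = mex{0} = 1
g(5) = mex{0} = 1
g(6) = mex{0} = 1
g(7) = mex{0} = 1
g(8) = mex{0,1} = 2
g(9) = mex{0,1} = 2
g(10) = mex{0,1} = 2
g(11) = mex{1} = 0
The P-positions (g = 0) in 0..11 are 0, 1, 2, 3, 11.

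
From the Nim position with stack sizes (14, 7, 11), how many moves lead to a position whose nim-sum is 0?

3

Compute the nim-sum pairwise:
14 XOR 7 = 9
9 XOR 11 = 2
The overall nim-sum is X = 2. A stack of size p has a winning move iff p XOR X < p (reduce it to p XOR X).
  14: 14 XOR 2 = 12 < 14 — winning move (to 12).
  7: 7 XOR 2 = 5 < 7 — winning move (to 5).
  11: 11 XOR 2 = 9 < 11 — winning move (to 9).
That gives 3 winning moves.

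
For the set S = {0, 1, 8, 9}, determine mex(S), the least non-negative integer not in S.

The values 0, 1 are all present; 2 is the first non-negative integer missing from the set.

2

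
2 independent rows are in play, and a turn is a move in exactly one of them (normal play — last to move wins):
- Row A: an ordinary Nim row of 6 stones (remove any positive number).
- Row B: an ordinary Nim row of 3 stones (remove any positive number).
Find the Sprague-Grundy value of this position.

5

Row A is a plain Nim row of size 6, so its Grundy value is 6.
Row B is a plain Nim row of size 3, so its Grundy value is 3.
By the Sprague-Grundy theorem, the Grundy value of a sum of independent games is the XOR of the component values.
Combined value = 6 ⊕ 3 = 5.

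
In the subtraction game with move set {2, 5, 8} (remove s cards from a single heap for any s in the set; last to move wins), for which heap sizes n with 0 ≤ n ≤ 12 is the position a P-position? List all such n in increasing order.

0, 1, 4, 7, 10, 11

Build the Grundy sequence with g(k) = mex{g(k−s) : s ∈ {2, 5, 8}, s ≤ k}:
k:     0  1  2  3  4  5  6  7  8  9 10 11 12
g(k):  0  0  1  1  0  2  1  0  2  1  0  0  1
The P-positions (g = 0) in 0..12 are 0, 1, 4, 7, 10, 11.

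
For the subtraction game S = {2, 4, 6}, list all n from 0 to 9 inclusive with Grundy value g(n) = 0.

0, 1, 8, 9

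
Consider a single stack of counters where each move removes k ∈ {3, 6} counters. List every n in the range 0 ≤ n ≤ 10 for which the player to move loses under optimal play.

0, 1, 2, 9, 10

Build the Grundy sequence with g(k) = mex{g(k−s) : s ∈ {3, 6}, s ≤ k}:
g(0) = mex{} = 0
g(1) = mex{} = 0
g(2) = mex{} = 0
g(3) = mex{0} = 1
g(4) = mex{0} = 1
g(5) = mex{0} = 1
g(6) = mex{0,1} = 2
g(7) = mex{0,1} = 2
g(8) = mex{0,1} = 2
g(9) = mex{1,2} = 0
g(10) = mex{1,2} = 0
The P-positions (g = 0) in 0..10 are 0, 1, 2, 9, 10.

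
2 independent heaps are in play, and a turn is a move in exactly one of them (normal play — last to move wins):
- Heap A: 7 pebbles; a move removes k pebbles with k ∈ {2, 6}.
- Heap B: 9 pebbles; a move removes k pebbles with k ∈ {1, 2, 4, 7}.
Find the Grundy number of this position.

1

Build the Grundy sequence for heap A with g(k) = mex{g(k−s) : s ∈ {2, 6}, s ≤ k}:
g(0) = mex{} = 0
g(1) = mex{} = 0
g(2) = mex{0} = 1
g(3) = mex{0} = 1
g(4) = mex{1} = 0
g(5) = mex{1} = 0
g(6) = mex{0} = 1
g(7) = mex{0} = 1
So g(7) = 1.
For heap B, compute g(0), g(1), … with moves {1, 2, 4, 7}:
g(0) = mex{} = 0
g(1) = mex{0} = 1
g(2) = mex{0,1} = 2
g(3) = mex{1,2} = 0
g(4) = mex{0,2} = 1
g(5) = mex{0,1} = 2
g(6) = mex{1,2} = 0
g(7) = mex{0,2} = 1
g(8) = mex{0,1} = 2
g(9) = mex{1,2} = 0
So g(9) = 0.
By the Sprague-Grundy theorem, the Grundy value of a sum of independent games is the XOR of the component values.
Combined value = 1 ⊕ 0 = 1.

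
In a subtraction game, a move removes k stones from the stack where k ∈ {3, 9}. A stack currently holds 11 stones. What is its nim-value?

1

Build the Grundy sequence with g(k) = mex{g(k−s) : s ∈ {3, 9}, s ≤ k}:
g(0) = mex{} = 0
g(1) = mex{} = 0
g(2) = mex{} = 0
g(3) = mex{0} = 1
g(4) = mex{0} = 1
g(5) = mex{0} = 1
g(6) = mex{1} = 0
g(7) = mex{1} = 0
g(8) = mex{1} = 0
g(9) = mex{0} = 1
g(10) = mex{0} = 1
g(11) = mex{0} = 1
So g(11) = 1.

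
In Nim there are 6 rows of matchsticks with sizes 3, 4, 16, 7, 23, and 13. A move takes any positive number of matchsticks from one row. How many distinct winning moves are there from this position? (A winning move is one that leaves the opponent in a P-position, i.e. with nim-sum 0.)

Nim-sum: 3 ^ 4 ^ 16 ^ 7 ^ 23 ^ 13 = 10.
The overall nim-sum is X = 10. A row of size p has a winning move iff p XOR X < p (reduce it to p XOR X).
  3: 3 XOR 10 = 9 ≥ 3 — no move.
  4: 4 XOR 10 = 14 ≥ 4 — no move.
  16: 16 XOR 10 = 26 ≥ 16 — no move.
  7: 7 XOR 10 = 13 ≥ 7 — no move.
  23: 23 XOR 10 = 29 ≥ 23 — no move.
  13: 13 XOR 10 = 7 < 13 — winning move (to 7).
That gives 1 winning move.

1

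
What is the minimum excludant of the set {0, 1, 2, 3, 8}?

4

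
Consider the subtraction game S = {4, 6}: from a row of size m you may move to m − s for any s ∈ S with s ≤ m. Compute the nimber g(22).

Grundy values for subtraction set {4, 6}:
k:     0  1  2  3  4  5  6  7  8  9 10 11 12 13 14 15 16 17 18 19 20 21 22
g(k):  0  0  0  0  1  1  1  1  2  2  0  0  0  0  1  1  1  1  2  2  0  0  0
So g(22) = 0.

0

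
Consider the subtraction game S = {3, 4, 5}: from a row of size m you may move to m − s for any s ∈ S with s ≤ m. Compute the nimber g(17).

Compute g(0), g(1), … for moves {3, 4, 5}:
k:     0  1  2  3  4  5  6  7  8  9 10 11 12 13 14 15 16 17
g(k):  0  0  0  1  1  1  2  2  0  0  0  1  1  1  2  2  0  0
So g(17) = 0.

0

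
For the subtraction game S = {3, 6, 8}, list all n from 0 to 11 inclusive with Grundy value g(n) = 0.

0, 1, 2, 11

Build the Grundy sequence with g(k) = mex{g(k−s) : s ∈ {3, 6, 8}, s ≤ k}:
g(0) = mex{} = 0
g(1) = mex{} = 0
g(2) = mex{} = 0
g(3) = mex{0} = 1
g(4) = mex{0} = 1
g(5) = mex{0} = 1
g(6) = mex{0,1} = 2
g(7) = mex{0,1} = 2
g(8) = mex{0,1} = 2
g(9) = mex{0,1,2} = 3
g(10) = mex{0,1,2} = 3
g(11) = mex{1,2} = 0
The P-positions (g = 0) in 0..11 are 0, 1, 2, 11.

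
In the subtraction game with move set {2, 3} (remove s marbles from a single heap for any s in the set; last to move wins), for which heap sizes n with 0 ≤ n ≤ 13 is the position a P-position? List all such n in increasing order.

Grundy values for subtraction set {2, 3}:
k:     0  1  2  3  4  5  6  7  8  9 10 11 12 13
g(k):  0  0  1  1  2  0  0  1  1  2  0  0  1  1
The P-positions (g = 0) in 0..13 are 0, 1, 5, 6, 10, 11.

0, 1, 5, 6, 10, 11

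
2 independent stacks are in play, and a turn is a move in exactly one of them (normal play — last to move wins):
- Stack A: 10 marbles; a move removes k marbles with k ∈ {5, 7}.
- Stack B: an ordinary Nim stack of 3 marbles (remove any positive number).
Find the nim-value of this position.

Build the Grundy sequence for stack A with g(k) = mex{g(k−s) : s ∈ {5, 7}, s ≤ k}:
g(0) = mex{} = 0
g(1) = mex{} = 0
g(2) = mex{} = 0
g(3) = mex{} = 0
g(4) = mex{} = 0
g(5) = mex{0} = 1
g(6) = mex{0} = 1
g(7) = mex{0} = 1
g(8) = mex{0} = 1
g(9) = mex{0} = 1
g(10) = mex{0,1} = 2
So g(10) = 2.
Stack B is a plain Nim stack of size 3, so its Grundy value is 3.
The value of a disjunctive sum is the nim-sum of the parts.
Combined value = 2 XOR 3 = 1.

1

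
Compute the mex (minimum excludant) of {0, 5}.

1

0 is in the set but 1 is not, so the mex is 1.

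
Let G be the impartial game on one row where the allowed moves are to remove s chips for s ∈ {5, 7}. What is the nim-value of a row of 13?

0

Compute g(0), g(1), … for moves {5, 7}:
k:     0  1  2  3  4  5  6  7  8  9 10 11 12 13
g(k):  0  0  0  0  0  1  1  1  1  1  2  2  0  0
So g(13) = 0.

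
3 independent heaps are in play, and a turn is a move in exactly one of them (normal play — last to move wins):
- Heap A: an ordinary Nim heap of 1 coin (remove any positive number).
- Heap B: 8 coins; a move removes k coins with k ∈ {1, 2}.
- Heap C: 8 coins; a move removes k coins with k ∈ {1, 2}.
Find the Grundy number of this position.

1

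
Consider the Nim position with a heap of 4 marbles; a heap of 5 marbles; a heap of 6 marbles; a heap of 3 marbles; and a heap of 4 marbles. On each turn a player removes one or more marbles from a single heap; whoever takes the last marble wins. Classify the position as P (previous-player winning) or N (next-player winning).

P-position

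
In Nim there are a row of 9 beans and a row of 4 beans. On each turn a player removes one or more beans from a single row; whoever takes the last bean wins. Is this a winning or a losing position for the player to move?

Winning position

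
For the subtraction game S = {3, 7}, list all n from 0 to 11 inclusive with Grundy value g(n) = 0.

0, 1, 2, 6, 10, 11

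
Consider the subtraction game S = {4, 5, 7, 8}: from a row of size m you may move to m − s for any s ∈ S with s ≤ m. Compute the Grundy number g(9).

2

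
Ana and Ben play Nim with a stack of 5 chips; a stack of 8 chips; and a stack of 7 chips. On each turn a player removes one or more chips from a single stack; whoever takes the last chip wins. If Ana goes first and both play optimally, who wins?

Ana wins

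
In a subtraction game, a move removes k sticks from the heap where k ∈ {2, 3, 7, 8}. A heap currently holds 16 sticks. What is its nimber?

Compute g(0), g(1), … for moves {2, 3, 7, 8}:
k:     0  1  2  3  4  5  6  7  8  9 10 11 12 13 14 15 16
g(k):  0  0  1  1  2  0  0  1  1  2  0  0  1  1  2  0  0
So g(16) = 0.

0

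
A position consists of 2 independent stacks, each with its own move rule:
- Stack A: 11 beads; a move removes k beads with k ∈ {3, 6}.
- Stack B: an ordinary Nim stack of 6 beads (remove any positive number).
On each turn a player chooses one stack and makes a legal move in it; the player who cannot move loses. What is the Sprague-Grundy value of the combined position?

Build the Grundy sequence for stack A with g(k) = mex{g(k−s) : s ∈ {3, 6}, s ≤ k}:
g(0) = mex{} = 0
g(1) = mex{} = 0
g(2) = mex{} = 0
g(3) = mex{0} = 1
g(4) = mex{0} = 1
g(5) = mex{0} = 1
g(6) = mex{0,1} = 2
g(7) = mex{0,1} = 2
g(8) = mex{0,1} = 2
g(9) = mex{1,2} = 0
g(10) = mex{1,2} = 0
g(11) = mex{1,2} = 0
So g(11) = 0.
Stack B is a plain Nim stack of size 6, so its Grundy value is 6.
The value of a disjunctive sum is the nim-sum of the parts.
Combined value = 0 XOR 6 = 6.

6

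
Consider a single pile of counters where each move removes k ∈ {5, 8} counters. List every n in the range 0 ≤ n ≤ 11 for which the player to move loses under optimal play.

0, 1, 2, 3, 4

Grundy values for subtraction set {5, 8}:
g(0) = mex{} = 0
g(1) = mex{} = 0
g(2) = mex{} = 0
g(3) = mex{} = 0
g(4) = mex{} = 0
g(5) = mex{0} = 1
g(6) = mex{0} = 1
g(7) = mex{0} = 1
g(8) = mex{0} = 1
g(9) = mex{0} = 1
g(10) = mex{0,1} = 2
g(11) = mex{0,1} = 2
The P-positions (g = 0) in 0..11 are 0, 1, 2, 3, 4.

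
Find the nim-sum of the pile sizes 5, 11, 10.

Nim-sum: 5 ⊕ 11 ⊕ 10 = 4.

4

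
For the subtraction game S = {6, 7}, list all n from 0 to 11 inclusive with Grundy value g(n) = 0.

0, 1, 2, 3, 4, 5

Build the Grundy sequence with g(k) = mex{g(k−s) : s ∈ {6, 7}, s ≤ k}:
k:     0  1  2  3  4  5  6  7  8  9 10 11
g(k):  0  0  0  0  0  0  1  1  1  1  1  1
The P-positions (g = 0) in 0..11 are 0, 1, 2, 3, 4, 5.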